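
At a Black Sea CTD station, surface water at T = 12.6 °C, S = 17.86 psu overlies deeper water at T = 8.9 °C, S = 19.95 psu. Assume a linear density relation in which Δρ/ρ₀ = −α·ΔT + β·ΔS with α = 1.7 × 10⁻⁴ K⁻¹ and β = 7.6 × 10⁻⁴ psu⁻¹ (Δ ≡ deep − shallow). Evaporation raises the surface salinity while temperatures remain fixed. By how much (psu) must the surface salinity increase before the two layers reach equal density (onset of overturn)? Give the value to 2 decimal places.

2.92 psu

Neutral buoyancy requires −α(T_deep − T_surf) + β(S_deep − S_surf′) = 0.
S_surf′ = S_deep − (α/β)·ΔT = 19.95 − (1.7 × 10⁻⁴/7.6 × 10⁻⁴)·(-3.7) = 20.7776 psu.
Increase required: 20.7776 − 17.86 = 2.9176 psu.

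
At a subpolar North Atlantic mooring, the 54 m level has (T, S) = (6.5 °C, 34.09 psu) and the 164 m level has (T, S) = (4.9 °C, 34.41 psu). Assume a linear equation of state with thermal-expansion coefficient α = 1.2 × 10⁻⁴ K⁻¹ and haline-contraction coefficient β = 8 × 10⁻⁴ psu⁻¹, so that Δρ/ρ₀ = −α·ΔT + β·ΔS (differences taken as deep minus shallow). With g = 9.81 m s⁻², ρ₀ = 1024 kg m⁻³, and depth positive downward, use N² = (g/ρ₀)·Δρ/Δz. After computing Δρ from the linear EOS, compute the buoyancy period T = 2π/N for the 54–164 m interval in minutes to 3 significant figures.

16.6 min

ΔT = -1.6 K, ΔS = +0.32 psu (deep − shallow).
Δρ/ρ₀ = −αΔT + βΔS = 1.92 × 10⁻⁴ + 2.56 × 10⁻⁴ = 4.48 × 10⁻⁴, so Δρ ≈ 0.4588 kg m⁻³.
N² = (g/ρ₀)·Δρ/Δz = g·(Δρ/ρ₀)/Δz = 9.81 × 4.48 × 10⁻⁴ / 110 = 3.9953 × 10⁻⁵ s⁻².
N = √(3.9953 × 10⁻⁵) = 6.3208 × 10⁻³ rad s⁻¹ → T = 2π/N = 994.05 s = 16.567 min ≈ 16.6 min.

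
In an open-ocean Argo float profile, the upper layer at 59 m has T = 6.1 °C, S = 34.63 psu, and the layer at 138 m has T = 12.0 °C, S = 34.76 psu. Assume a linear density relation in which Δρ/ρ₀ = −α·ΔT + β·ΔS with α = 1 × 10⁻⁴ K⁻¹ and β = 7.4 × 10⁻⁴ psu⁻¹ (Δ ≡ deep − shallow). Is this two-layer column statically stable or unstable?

ΔT = 12.0 − 6.1 = +5.9 K and ΔS = 34.76 − 34.63 = +0.13 psu (deep − shallow).
−αΔT = -5.90 × 10⁻⁴; βΔS = 9.62 × 10⁻⁵; sum Δρ/ρ₀ = -4.938 × 10⁻⁴.
Δρ/ρ₀ < 0, so Δρ < 0: deeper water is lighter → statically unstable; the column would overturn.

unstable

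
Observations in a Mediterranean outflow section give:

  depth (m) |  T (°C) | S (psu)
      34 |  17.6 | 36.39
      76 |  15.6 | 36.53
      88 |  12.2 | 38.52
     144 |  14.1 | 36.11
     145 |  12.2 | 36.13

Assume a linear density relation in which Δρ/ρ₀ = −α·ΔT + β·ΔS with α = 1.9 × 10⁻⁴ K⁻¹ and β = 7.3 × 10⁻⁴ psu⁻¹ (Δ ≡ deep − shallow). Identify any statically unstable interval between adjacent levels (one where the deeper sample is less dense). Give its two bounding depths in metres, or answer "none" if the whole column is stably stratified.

Evaluate Δρ/ρ₀ = −αΔT + βΔS across each adjacent pair:
  34–76 m: −αΔT+βΔS = −(1.9 × 10⁻⁴)(-2.0)+(7.3 × 10⁻⁴)(+0.14) = 4.8 × 10⁻⁴ → stable
  76–88 m: −αΔT+βΔS = −(1.9 × 10⁻⁴)(-3.4)+(7.3 × 10⁻⁴)(+1.99) = 2.1 × 10⁻³ → stable
  88–144 m: −αΔT+βΔS = −(1.9 × 10⁻⁴)(+1.9)+(7.3 × 10⁻⁴)(-2.41) = -2.1 × 10⁻³ → UNSTABLE
  144–145 m: −αΔT+βΔS = −(1.9 × 10⁻⁴)(-1.9)+(7.3 × 10⁻⁴)(+0.02) = 3.8 × 10⁻⁴ → stable
The 88–144 m interval has Δρ < 0: lighter water underlies denser water.

88–144 m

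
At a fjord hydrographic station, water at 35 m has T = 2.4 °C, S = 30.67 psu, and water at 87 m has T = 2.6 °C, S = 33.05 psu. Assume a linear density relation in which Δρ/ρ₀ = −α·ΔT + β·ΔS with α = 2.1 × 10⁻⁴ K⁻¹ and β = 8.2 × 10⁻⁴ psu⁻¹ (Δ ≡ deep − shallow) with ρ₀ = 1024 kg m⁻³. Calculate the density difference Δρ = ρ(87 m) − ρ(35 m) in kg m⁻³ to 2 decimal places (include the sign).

ΔT = +0.2 K, ΔS = +2.38 psu (deep − shallow).
Δρ/ρ₀ = −(2.1 × 10⁻⁴)(+0.2) + (8.2 × 10⁻⁴)(+2.38) = 1.9096 × 10⁻³.
Δρ = 1024 × (1.9096 × 10⁻³) = +1.96 kg m⁻³.
Positive Δρ: denser below, stable.

+1.96 kg m⁻³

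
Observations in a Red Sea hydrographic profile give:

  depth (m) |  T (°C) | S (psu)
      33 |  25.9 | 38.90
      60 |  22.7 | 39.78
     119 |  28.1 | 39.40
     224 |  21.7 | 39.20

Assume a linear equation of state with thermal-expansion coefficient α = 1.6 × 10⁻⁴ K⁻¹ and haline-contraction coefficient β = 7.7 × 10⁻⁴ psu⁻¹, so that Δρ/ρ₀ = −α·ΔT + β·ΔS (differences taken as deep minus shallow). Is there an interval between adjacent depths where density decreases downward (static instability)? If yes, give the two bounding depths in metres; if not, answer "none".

Evaluate Δρ/ρ₀ = −αΔT + βΔS across each adjacent pair:
  33–60 m: −αΔT+βΔS = −(1.6 × 10⁻⁴)(-3.2)+(7.7 × 10⁻⁴)(+0.88) = 1.2 × 10⁻³ → stable
  60–119 m: −αΔT+βΔS = −(1.6 × 10⁻⁴)(+5.4)+(7.7 × 10⁻⁴)(-0.38) = -1.2 × 10⁻³ → UNSTABLE
  119–224 m: −αΔT+βΔS = −(1.6 × 10⁻⁴)(-6.4)+(7.7 × 10⁻⁴)(-0.20) = 8.7 × 10⁻⁴ → stable
The 60–119 m interval has Δρ < 0: lighter water underlies denser water.

60–119 m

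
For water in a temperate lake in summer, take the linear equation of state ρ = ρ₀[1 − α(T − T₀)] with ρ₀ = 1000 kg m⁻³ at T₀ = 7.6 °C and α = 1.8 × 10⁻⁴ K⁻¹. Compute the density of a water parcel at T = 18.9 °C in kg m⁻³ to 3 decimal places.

997.966 kg m⁻³

T − T₀ = +11.3 K.
Bracket = 1 − α·(+11.3) = 1 + (-2.034 × 10⁻³) = 0.9979660.
ρ = 1000 × 0.9979660 = 997.966 kg m⁻³.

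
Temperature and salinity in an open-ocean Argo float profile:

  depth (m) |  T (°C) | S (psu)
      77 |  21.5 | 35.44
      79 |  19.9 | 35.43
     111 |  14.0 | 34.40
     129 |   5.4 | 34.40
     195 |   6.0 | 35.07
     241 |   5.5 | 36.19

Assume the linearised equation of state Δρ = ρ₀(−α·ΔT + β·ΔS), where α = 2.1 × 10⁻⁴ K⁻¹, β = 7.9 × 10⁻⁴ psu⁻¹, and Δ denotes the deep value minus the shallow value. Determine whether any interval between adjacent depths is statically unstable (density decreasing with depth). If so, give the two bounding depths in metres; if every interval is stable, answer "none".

none

Evaluate Δρ/ρ₀ = −αΔT + βΔS across each adjacent pair:
  77–79 m: −αΔT+βΔS = −(2.1 × 10⁻⁴)(-1.6)+(7.9 × 10⁻⁴)(-0.01) = 3.3 × 10⁻⁴ → stable
  79–111 m: −αΔT+βΔS = −(2.1 × 10⁻⁴)(-5.9)+(7.9 × 10⁻⁴)(-1.03) = 4.3 × 10⁻⁴ → stable
  111–129 m: −αΔT+βΔS = −(2.1 × 10⁻⁴)(-8.6)+(7.9 × 10⁻⁴)(+0.00) = 1.8 × 10⁻³ → stable
  129–195 m: −αΔT+βΔS = −(2.1 × 10⁻⁴)(+0.6)+(7.9 × 10⁻⁴)(+0.67) = 4.0 × 10⁻⁴ → stable
  195–241 m: −αΔT+βΔS = −(2.1 × 10⁻⁴)(-0.5)+(7.9 × 10⁻⁴)(+1.12) = 9.9 × 10⁻⁴ → stable
Every interval has Δρ > 0: the column is stably stratified throughout.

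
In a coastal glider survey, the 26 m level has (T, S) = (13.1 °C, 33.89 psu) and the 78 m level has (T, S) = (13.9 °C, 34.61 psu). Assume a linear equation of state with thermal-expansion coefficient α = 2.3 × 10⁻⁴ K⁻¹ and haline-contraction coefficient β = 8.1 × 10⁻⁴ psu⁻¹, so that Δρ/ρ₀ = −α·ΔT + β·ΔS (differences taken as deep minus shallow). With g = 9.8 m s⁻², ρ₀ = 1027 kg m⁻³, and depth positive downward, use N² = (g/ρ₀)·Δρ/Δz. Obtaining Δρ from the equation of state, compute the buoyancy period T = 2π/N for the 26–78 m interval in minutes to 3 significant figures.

ΔT = +0.8 K, ΔS = +0.72 psu (deep − shallow).
Δρ/ρ₀ = −αΔT + βΔS = -1.84 × 10⁻⁴ + 5.832 × 10⁻⁴ = 3.992 × 10⁻⁴, so Δρ ≈ 0.4100 kg m⁻³.
N² = (g/ρ₀)·Δρ/Δz = g·(Δρ/ρ₀)/Δz = 9.8 × 3.992 × 10⁻⁴ / 52 = 7.5234 × 10⁻⁵ s⁻².
N = √(7.5234 × 10⁻⁵) = 8.6738 × 10⁻³ rad s⁻¹ → T = 2π/N = 724.39 s = 12.073 min ≈ 12.1 min.

12.1 min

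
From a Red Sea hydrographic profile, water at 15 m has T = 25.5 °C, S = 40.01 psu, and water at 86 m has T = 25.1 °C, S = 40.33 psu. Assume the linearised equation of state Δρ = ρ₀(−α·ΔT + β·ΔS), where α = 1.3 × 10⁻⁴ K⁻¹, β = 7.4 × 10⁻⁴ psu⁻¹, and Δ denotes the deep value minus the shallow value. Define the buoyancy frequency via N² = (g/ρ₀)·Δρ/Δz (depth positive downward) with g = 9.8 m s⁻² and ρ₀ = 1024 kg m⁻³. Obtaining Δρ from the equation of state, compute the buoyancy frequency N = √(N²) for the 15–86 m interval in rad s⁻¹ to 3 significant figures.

6.31 × 10⁻³ rad s⁻¹

ΔT = -0.4 K, ΔS = +0.32 psu (deep − shallow).
Δρ/ρ₀ = −αΔT + βΔS = 5.20 × 10⁻⁵ + 2.368 × 10⁻⁴ = 2.888 × 10⁻⁴, so Δρ ≈ 0.2957 kg m⁻³.
N² = (g/ρ₀)·Δρ/Δz = g·(Δρ/ρ₀)/Δz = 9.8 × 2.888 × 10⁻⁴ / 71 = 3.9863 × 10⁻⁵ s⁻².
N = √(3.9863 × 10⁻⁵) = 6.3137 × 10⁻³ rad s⁻¹ ≈ 6.31 × 10⁻³ rad s⁻¹.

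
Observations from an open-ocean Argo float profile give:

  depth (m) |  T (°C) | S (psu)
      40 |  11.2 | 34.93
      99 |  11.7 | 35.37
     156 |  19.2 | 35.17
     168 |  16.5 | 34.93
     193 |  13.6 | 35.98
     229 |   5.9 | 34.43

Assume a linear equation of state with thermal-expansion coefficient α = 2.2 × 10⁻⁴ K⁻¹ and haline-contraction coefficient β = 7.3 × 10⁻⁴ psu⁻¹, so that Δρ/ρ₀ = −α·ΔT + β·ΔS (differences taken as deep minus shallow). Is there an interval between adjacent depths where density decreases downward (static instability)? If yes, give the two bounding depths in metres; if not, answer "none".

99–156 m

Evaluate Δρ/ρ₀ = −αΔT + βΔS across each adjacent pair:
  40–99 m: −αΔT+βΔS = −(2.2 × 10⁻⁴)(+0.5)+(7.3 × 10⁻⁴)(+0.44) = 2.1 × 10⁻⁴ → stable
  99–156 m: −αΔT+βΔS = −(2.2 × 10⁻⁴)(+7.5)+(7.3 × 10⁻⁴)(-0.20) = -1.8 × 10⁻³ → UNSTABLE
  156–168 m: −αΔT+βΔS = −(2.2 × 10⁻⁴)(-2.7)+(7.3 × 10⁻⁴)(-0.24) = 4.2 × 10⁻⁴ → stable
  168–193 m: −αΔT+βΔS = −(2.2 × 10⁻⁴)(-2.9)+(7.3 × 10⁻⁴)(+1.05) = 1.4 × 10⁻³ → stable
  193–229 m: −αΔT+βΔS = −(2.2 × 10⁻⁴)(-7.7)+(7.3 × 10⁻⁴)(-1.55) = 5.6 × 10⁻⁴ → stable
The 99–156 m interval has Δρ < 0: lighter water underlies denser water.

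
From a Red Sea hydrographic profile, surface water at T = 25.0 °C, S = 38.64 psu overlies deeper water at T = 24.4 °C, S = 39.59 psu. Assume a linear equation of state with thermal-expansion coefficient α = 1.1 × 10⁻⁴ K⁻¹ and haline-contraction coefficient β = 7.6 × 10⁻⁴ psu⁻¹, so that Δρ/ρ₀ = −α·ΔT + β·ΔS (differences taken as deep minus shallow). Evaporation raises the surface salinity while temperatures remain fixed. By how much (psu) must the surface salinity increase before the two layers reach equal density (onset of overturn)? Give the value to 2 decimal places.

1.04 psu

Neutral buoyancy requires −α(T_deep − T_surf) + β(S_deep − S_surf′) = 0.
S_surf′ = S_deep − (α/β)·ΔT = 39.59 − (1.1 × 10⁻⁴/7.6 × 10⁻⁴)·(-0.6) = 39.6768 psu.
Increase required: 39.6768 − 38.64 = 1.0368 psu.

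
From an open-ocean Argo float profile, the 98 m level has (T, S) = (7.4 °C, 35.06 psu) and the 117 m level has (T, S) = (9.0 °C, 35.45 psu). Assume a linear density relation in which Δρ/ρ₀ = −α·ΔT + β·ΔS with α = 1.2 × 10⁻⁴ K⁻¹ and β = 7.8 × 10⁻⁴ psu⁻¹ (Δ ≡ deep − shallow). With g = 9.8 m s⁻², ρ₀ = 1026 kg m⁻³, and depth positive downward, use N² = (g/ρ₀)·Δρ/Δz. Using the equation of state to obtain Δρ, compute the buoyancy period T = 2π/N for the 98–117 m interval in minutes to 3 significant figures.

13.8 min

ΔT = +1.6 K, ΔS = +0.39 psu (deep − shallow).
Δρ/ρ₀ = −αΔT + βΔS = -1.92 × 10⁻⁴ + 3.042 × 10⁻⁴ = 1.122 × 10⁻⁴, so Δρ ≈ 0.1151 kg m⁻³.
N² = (g/ρ₀)·Δρ/Δz = g·(Δρ/ρ₀)/Δz = 9.8 × 1.122 × 10⁻⁴ / 19 = 5.7872 × 10⁻⁵ s⁻².
N = √(5.7872 × 10⁻⁵) = 7.6074 × 10⁻³ rad s⁻¹ → T = 2π/N = 825.93 s = 13.765 min ≈ 13.8 min.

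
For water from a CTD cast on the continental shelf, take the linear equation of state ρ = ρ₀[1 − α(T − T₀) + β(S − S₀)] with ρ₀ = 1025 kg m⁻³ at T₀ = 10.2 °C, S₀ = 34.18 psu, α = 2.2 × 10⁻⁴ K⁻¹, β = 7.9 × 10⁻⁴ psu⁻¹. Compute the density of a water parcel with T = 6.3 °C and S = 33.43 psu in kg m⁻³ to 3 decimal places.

T − T₀ = -3.9 K, S − S₀ = -0.75 psu.
Bracket = 1 − α·(-3.9) + β·(-0.75) = 1 + (2.655 × 10⁻⁴) = 1.0002655.
ρ = 1025 × 1.0002655 = 1025.272 kg m⁻³.

1025.272 kg m⁻³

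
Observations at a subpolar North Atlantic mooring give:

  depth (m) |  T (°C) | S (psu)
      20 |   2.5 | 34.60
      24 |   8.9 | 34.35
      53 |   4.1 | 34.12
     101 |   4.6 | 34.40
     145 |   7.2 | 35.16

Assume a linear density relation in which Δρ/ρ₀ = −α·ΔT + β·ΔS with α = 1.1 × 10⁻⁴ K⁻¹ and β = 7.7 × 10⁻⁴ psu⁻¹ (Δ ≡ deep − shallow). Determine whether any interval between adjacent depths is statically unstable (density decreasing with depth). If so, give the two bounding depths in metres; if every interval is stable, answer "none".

20–24 m

Evaluate Δρ/ρ₀ = −αΔT + βΔS across each adjacent pair:
  20–24 m: −αΔT+βΔS = −(1.1 × 10⁻⁴)(+6.4)+(7.7 × 10⁻⁴)(-0.25) = -9.0 × 10⁻⁴ → UNSTABLE
  24–53 m: −αΔT+βΔS = −(1.1 × 10⁻⁴)(-4.8)+(7.7 × 10⁻⁴)(-0.23) = 3.5 × 10⁻⁴ → stable
  53–101 m: −αΔT+βΔS = −(1.1 × 10⁻⁴)(+0.5)+(7.7 × 10⁻⁴)(+0.28) = 1.6 × 10⁻⁴ → stable
  101–145 m: −αΔT+βΔS = −(1.1 × 10⁻⁴)(+2.6)+(7.7 × 10⁻⁴)(+0.76) = 3.0 × 10⁻⁴ → stable
The 20–24 m interval has Δρ < 0: lighter water underlies denser water.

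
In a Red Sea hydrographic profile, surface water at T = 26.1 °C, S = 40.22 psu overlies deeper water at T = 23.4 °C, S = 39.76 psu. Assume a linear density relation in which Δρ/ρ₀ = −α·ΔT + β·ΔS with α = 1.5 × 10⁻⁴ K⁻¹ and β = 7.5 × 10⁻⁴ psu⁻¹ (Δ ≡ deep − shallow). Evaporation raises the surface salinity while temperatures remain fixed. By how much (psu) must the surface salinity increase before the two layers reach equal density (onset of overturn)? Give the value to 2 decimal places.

Neutral buoyancy requires −α(T_deep − T_surf) + β(S_deep − S_surf′) = 0.
S_surf′ = S_deep − (α/β)·ΔT = 39.76 − (1.5 × 10⁻⁴/7.5 × 10⁻⁴)·(-2.7) = 40.3000 psu.
Increase required: 40.3000 − 40.22 = 0.0800 psu.

0.08 psu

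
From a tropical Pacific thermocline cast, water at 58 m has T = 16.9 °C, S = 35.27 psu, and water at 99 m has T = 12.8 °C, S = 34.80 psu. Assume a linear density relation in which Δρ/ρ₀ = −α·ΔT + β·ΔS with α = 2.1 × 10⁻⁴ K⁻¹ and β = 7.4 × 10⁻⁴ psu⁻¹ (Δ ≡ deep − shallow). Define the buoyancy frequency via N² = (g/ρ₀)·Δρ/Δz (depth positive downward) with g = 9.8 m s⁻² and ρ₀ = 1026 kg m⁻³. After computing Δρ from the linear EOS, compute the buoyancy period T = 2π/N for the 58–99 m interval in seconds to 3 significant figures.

ΔT = -4.1 K, ΔS = -0.47 psu (deep − shallow).
Δρ/ρ₀ = −αΔT + βΔS = 8.61 × 10⁻⁴ − 3.478 × 10⁻⁴ = 5.132 × 10⁻⁴, so Δρ ≈ 0.5265 kg m⁻³.
N² = (g/ρ₀)·Δρ/Δz = g·(Δρ/ρ₀)/Δz = 9.8 × 5.132 × 10⁻⁴ / 41 = 1.2267 × 10⁻⁴ s⁻².
N = √(1.2267 × 10⁻⁴) = 0.011076 rad s⁻¹ → T = 2π/N = 567.28 s ≈ 567 s.

567 s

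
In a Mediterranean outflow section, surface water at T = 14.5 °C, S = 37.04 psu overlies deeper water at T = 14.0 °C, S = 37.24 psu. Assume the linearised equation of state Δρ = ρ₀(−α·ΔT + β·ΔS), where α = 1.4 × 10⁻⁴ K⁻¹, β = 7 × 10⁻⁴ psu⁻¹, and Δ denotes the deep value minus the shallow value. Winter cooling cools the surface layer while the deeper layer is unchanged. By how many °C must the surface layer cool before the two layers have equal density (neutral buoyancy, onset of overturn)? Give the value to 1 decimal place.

1.5 °C

Neutral buoyancy requires Δρ = 0, i.e. −α(T_deep − T_surf′) + β(S_deep − S_surf) = 0.
T_surf′ = T_deep − (β/α)·ΔS = 14.0 − (7 × 10⁻⁴/1.4 × 10⁻⁴)·(+0.20) = 13.000 °C.
Cooling required: 14.5 − (13.000) = 1.500 °C.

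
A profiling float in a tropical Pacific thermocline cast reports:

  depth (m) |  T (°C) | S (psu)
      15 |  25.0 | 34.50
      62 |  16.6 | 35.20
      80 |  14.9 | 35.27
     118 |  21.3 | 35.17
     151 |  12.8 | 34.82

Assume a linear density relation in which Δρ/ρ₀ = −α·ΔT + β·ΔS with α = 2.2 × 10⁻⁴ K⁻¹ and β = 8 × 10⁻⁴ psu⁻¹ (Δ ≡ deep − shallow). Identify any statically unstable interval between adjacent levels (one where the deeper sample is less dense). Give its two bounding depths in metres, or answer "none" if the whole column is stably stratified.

80–118 m

Evaluate Δρ/ρ₀ = −αΔT + βΔS across each adjacent pair:
  15–62 m: −αΔT+βΔS = −(2.2 × 10⁻⁴)(-8.4)+(8 × 10⁻⁴)(+0.70) = 2.4 × 10⁻³ → stable
  62–80 m: −αΔT+βΔS = −(2.2 × 10⁻⁴)(-1.7)+(8 × 10⁻⁴)(+0.07) = 4.3 × 10⁻⁴ → stable
  80–118 m: −αΔT+βΔS = −(2.2 × 10⁻⁴)(+6.4)+(8 × 10⁻⁴)(-0.10) = -1.5 × 10⁻³ → UNSTABLE
  118–151 m: −αΔT+βΔS = −(2.2 × 10⁻⁴)(-8.5)+(8 × 10⁻⁴)(-0.35) = 1.6 × 10⁻³ → stable
The 80–118 m interval has Δρ < 0: lighter water underlies denser water.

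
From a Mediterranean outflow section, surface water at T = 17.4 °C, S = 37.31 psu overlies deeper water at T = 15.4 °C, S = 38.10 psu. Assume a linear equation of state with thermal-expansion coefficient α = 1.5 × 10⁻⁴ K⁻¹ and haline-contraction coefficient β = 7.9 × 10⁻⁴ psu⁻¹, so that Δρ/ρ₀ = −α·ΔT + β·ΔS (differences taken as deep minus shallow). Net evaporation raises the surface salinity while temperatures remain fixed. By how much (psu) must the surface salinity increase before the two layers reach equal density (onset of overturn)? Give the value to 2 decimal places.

Neutral buoyancy requires −α(T_deep − T_surf) + β(S_deep − S_surf′) = 0.
S_surf′ = S_deep − (α/β)·ΔT = 38.10 − (1.5 × 10⁻⁴/7.9 × 10⁻⁴)·(-2.0) = 38.4797 psu.
Increase required: 38.4797 − 37.31 = 1.1697 psu.

1.17 psu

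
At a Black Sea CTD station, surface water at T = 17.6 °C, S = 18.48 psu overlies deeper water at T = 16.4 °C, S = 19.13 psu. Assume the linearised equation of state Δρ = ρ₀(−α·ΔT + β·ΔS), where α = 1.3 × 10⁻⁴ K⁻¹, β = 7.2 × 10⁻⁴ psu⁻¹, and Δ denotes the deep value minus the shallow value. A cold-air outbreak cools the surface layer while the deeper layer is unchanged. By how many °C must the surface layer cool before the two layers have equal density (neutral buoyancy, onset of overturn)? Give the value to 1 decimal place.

4.8 °C

Neutral buoyancy requires Δρ = 0, i.e. −α(T_deep − T_surf′) + β(S_deep − S_surf) = 0.
T_surf′ = T_deep − (β/α)·ΔS = 16.4 − (7.2 × 10⁻⁴/1.3 × 10⁻⁴)·(+0.65) = 12.800 °C.
Cooling required: 17.6 − (12.800) = 4.800 °C.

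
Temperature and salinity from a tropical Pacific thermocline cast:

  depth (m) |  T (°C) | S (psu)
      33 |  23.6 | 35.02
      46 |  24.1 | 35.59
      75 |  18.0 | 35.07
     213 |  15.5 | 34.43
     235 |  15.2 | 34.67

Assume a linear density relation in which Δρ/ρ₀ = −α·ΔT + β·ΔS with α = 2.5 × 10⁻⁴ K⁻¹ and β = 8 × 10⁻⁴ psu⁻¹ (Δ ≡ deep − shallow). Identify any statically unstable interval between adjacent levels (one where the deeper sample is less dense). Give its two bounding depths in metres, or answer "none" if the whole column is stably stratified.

Evaluate Δρ/ρ₀ = −αΔT + βΔS across each adjacent pair:
  33–46 m: −αΔT+βΔS = −(2.5 × 10⁻⁴)(+0.5)+(8 × 10⁻⁴)(+0.57) = 3.3 × 10⁻⁴ → stable
  46–75 m: −αΔT+βΔS = −(2.5 × 10⁻⁴)(-6.1)+(8 × 10⁻⁴)(-0.52) = 1.1 × 10⁻³ → stable
  75–213 m: −αΔT+βΔS = −(2.5 × 10⁻⁴)(-2.5)+(8 × 10⁻⁴)(-0.64) = 1.1 × 10⁻⁴ → stable
  213–235 m: −αΔT+βΔS = −(2.5 × 10⁻⁴)(-0.3)+(8 × 10⁻⁴)(+0.24) = 2.7 × 10⁻⁴ → stable
Every interval has Δρ > 0: the column is stably stratified throughout.

none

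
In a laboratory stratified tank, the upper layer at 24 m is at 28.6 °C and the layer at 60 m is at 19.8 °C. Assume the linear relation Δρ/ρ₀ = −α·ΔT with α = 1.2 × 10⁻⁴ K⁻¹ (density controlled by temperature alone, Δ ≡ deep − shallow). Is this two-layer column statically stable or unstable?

ΔT = 19.8 − 28.6 = -8.8 K, so Δρ/ρ₀ = −αΔT = 1.056 × 10⁻³.
Δρ/ρ₀ > 0, so Δρ > 0: deeper water is denser → statically stable.

stable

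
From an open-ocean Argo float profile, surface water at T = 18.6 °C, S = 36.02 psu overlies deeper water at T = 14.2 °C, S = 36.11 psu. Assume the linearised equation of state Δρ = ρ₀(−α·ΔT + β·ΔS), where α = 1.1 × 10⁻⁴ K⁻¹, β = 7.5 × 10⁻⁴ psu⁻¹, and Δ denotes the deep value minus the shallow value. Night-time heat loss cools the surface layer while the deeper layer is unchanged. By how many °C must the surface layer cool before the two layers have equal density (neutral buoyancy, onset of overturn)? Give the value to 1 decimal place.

5.0 °C

Neutral buoyancy requires Δρ = 0, i.e. −α(T_deep − T_surf′) + β(S_deep − S_surf) = 0.
T_surf′ = T_deep − (β/α)·ΔS = 14.2 − (7.5 × 10⁻⁴/1.1 × 10⁻⁴)·(+0.09) = 13.586 °C.
Cooling required: 18.6 − (13.586) = 5.014 °C.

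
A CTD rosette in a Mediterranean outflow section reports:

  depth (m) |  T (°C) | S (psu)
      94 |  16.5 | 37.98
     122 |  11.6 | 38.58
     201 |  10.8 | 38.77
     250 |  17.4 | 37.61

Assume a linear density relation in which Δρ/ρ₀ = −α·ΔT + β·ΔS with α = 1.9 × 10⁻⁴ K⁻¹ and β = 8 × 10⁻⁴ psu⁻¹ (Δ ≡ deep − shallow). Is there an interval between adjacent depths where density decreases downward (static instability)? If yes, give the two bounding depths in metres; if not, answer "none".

Evaluate Δρ/ρ₀ = −αΔT + βΔS across each adjacent pair:
  94–122 m: −αΔT+βΔS = −(1.9 × 10⁻⁴)(-4.9)+(8 × 10⁻⁴)(+0.60) = 1.4 × 10⁻³ → stable
  122–201 m: −αΔT+βΔS = −(1.9 × 10⁻⁴)(-0.8)+(8 × 10⁻⁴)(+0.19) = 3.0 × 10⁻⁴ → stable
  201–250 m: −αΔT+βΔS = −(1.9 × 10⁻⁴)(+6.6)+(8 × 10⁻⁴)(-1.16) = -2.2 × 10⁻³ → UNSTABLE
The 201–250 m interval has Δρ < 0: lighter water underlies denser water.

201–250 m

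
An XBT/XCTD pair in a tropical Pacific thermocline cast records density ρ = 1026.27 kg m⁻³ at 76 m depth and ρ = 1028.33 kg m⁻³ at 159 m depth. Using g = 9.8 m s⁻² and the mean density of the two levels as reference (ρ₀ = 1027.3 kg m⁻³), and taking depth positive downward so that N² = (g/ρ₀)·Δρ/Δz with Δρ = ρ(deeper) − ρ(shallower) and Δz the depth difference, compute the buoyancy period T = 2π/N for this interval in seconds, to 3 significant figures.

Δρ = 1028.33 − 1026.27 = 2.06 kg m⁻³ over Δz = 159 − 76 = 83 m.
N² = (9.8/1027.3) × (2.06/83) = 2.3677 × 10⁻⁴ s⁻².
N = √(2.3677 × 10⁻⁴) = 0.015387 rad s⁻¹, so T = 2π/N = 408.34 s ≈ 408 s.

408 s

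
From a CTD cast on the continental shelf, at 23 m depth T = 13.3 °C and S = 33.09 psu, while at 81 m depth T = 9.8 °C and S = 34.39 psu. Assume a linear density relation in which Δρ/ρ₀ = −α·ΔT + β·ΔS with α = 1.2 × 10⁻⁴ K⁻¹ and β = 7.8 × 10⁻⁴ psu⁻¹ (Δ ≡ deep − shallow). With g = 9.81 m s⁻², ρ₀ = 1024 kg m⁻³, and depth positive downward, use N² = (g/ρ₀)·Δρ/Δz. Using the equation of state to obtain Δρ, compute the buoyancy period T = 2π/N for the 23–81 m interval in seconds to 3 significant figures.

ΔT = -3.5 K, ΔS = +1.30 psu (deep − shallow).
Δρ/ρ₀ = −αΔT + βΔS = 4.20 × 10⁻⁴ + 1.014 × 10⁻³ = 1.434 × 10⁻³, so Δρ ≈ 1.468 kg m⁻³.
N² = (g/ρ₀)·Δρ/Δz = g·(Δρ/ρ₀)/Δz = 9.81 × 1.434 × 10⁻³ / 58 = 2.4254 × 10⁻⁴ s⁻².
N = √(2.4254 × 10⁻⁴) = 0.015574 rad s⁻¹ → T = 2π/N = 403.44 s ≈ 403 s.

403 s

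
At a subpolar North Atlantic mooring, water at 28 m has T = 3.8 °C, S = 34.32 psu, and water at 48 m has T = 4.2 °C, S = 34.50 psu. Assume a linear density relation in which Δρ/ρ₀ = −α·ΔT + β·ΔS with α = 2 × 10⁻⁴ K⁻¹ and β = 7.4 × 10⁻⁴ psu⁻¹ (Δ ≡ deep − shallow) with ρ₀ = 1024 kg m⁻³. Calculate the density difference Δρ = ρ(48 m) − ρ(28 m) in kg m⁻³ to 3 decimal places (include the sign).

+0.054 kg m⁻³

ΔT = +0.4 K, ΔS = +0.18 psu (deep − shallow).
Δρ/ρ₀ = −(2 × 10⁻⁴)(+0.4) + (7.4 × 10⁻⁴)(+0.18) = 5.32 × 10⁻⁵.
Δρ = 1024 × (5.32 × 10⁻⁵) = +0.054 kg m⁻³.
Positive Δρ: denser below, stable.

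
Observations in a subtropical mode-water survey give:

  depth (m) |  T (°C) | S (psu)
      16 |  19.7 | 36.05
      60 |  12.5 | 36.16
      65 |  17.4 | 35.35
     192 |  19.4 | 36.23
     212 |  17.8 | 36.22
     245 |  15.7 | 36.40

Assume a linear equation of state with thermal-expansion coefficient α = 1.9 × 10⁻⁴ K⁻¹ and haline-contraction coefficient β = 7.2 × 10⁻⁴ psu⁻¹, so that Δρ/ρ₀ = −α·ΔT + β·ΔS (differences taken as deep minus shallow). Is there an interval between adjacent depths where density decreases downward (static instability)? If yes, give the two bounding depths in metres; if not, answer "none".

Evaluate Δρ/ρ₀ = −αΔT + βΔS across each adjacent pair:
  16–60 m: −αΔT+βΔS = −(1.9 × 10⁻⁴)(-7.2)+(7.2 × 10⁻⁴)(+0.11) = 1.4 × 10⁻³ → stable
  60–65 m: −αΔT+βΔS = −(1.9 × 10⁻⁴)(+4.9)+(7.2 × 10⁻⁴)(-0.81) = -1.5 × 10⁻³ → UNSTABLE
  65–192 m: −αΔT+βΔS = −(1.9 × 10⁻⁴)(+2.0)+(7.2 × 10⁻⁴)(+0.88) = 2.5 × 10⁻⁴ → stable
  192–212 m: −αΔT+βΔS = −(1.9 × 10⁻⁴)(-1.6)+(7.2 × 10⁻⁴)(-0.01) = 3.0 × 10⁻⁴ → stable
  212–245 m: −αΔT+βΔS = −(1.9 × 10⁻⁴)(-2.1)+(7.2 × 10⁻⁴)(+0.18) = 5.3 × 10⁻⁴ → stable
The 60–65 m interval has Δρ < 0: lighter water underlies denser water.

60–65 m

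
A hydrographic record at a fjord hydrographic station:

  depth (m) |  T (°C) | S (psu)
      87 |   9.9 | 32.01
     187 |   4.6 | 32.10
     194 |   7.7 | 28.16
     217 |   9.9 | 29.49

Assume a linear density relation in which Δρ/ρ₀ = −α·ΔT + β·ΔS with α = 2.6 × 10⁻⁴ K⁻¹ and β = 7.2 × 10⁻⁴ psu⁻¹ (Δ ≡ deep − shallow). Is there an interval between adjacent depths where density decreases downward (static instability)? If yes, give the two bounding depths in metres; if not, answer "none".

Evaluate Δρ/ρ₀ = −αΔT + βΔS across each adjacent pair:
  87–187 m: −αΔT+βΔS = −(2.6 × 10⁻⁴)(-5.3)+(7.2 × 10⁻⁴)(+0.09) = 1.4 × 10⁻³ → stable
  187–194 m: −αΔT+βΔS = −(2.6 × 10⁻⁴)(+3.1)+(7.2 × 10⁻⁴)(-3.94) = -3.6 × 10⁻³ → UNSTABLE
  194–217 m: −αΔT+βΔS = −(2.6 × 10⁻⁴)(+2.2)+(7.2 × 10⁻⁴)(+1.33) = 3.9 × 10⁻⁴ → stable
The 187–194 m interval has Δρ < 0: lighter water underlies denser water.

187–194 m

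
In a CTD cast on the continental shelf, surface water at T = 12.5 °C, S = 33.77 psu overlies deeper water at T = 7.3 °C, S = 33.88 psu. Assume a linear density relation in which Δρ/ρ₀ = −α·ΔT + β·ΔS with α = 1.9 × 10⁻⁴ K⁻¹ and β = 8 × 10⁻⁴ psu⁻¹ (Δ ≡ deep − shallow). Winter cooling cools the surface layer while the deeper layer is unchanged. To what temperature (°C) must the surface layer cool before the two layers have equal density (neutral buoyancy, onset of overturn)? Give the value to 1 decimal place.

Neutral buoyancy requires Δρ = 0, i.e. −α(T_deep − T_surf′) + β(S_deep − S_surf) = 0.
T_surf′ = T_deep − (β/α)·ΔS = 7.3 − (8 × 10⁻⁴/1.9 × 10⁻⁴)·(+0.11) = 6.837 °C.
Cooling required: 12.5 − (6.837) = 5.663 °C.

6.8 °C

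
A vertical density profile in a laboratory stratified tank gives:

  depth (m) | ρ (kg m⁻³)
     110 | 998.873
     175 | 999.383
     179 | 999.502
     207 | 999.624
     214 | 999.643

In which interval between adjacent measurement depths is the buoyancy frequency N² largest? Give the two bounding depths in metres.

175–179 m

Compute the density gradient over each adjacent pair:
  110–175 m: Δρ/Δz = 0.510/65 = 7.8 × 10⁻³ kg m⁻⁴
  175–179 m: Δρ/Δz = 0.119/4 = 0.030 kg m⁻⁴
  179–207 m: Δρ/Δz = 0.122/28 = 4.4 × 10⁻³ kg m⁻⁴
  207–214 m: Δρ/Δz = 0.019/7 = 2.7 × 10⁻³ kg m⁻⁴
The largest gradient is in the 175–179 m interval — the pycnocline.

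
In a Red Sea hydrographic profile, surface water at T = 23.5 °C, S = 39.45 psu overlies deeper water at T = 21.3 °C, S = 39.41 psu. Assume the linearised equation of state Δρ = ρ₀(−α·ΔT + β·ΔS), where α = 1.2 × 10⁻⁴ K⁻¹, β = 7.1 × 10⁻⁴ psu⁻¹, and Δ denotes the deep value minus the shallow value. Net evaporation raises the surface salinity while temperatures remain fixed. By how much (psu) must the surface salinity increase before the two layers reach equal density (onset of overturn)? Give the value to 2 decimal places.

Neutral buoyancy requires −α(T_deep − T_surf) + β(S_deep − S_surf′) = 0.
S_surf′ = S_deep − (α/β)·ΔT = 39.41 − (1.2 × 10⁻⁴/7.1 × 10⁻⁴)·(-2.2) = 39.7818 psu.
Increase required: 39.7818 − 39.45 = 0.3318 psu.

0.33 psu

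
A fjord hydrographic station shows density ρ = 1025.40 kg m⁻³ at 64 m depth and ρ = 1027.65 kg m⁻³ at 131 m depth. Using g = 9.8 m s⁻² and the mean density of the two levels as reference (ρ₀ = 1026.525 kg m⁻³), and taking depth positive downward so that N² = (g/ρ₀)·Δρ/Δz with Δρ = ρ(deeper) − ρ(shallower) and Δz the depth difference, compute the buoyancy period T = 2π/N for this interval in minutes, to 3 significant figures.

5.85 min

Δρ = 1027.65 − 1025.40 = 2.25 kg m⁻³ over Δz = 131 − 64 = 67 m.
N² = (9.8/1026.525) × (2.25/67) = 3.2060 × 10⁻⁴ s⁻².
N = √(3.2060 × 10⁻⁴) = 0.017905 rad s⁻¹, so T = 2π/N = 350.92 s = 5.8487 min ≈ 5.85 min.
N² > 0, so the interval is statically stable.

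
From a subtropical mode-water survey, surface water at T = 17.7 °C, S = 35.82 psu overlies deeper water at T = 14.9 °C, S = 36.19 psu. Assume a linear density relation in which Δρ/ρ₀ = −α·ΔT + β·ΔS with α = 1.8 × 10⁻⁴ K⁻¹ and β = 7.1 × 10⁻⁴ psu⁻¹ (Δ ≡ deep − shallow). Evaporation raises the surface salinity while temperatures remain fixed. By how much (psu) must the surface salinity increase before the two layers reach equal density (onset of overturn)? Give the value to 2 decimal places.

Neutral buoyancy requires −α(T_deep − T_surf) + β(S_deep − S_surf′) = 0.
S_surf′ = S_deep − (α/β)·ΔT = 36.19 − (1.8 × 10⁻⁴/7.1 × 10⁻⁴)·(-2.8) = 36.8999 psu.
Increase required: 36.8999 − 35.82 = 1.0799 psu.

1.08 psu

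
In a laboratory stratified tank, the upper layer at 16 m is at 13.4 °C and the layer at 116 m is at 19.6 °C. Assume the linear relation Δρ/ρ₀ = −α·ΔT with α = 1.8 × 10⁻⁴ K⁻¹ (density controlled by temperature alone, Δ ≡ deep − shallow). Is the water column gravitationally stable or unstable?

unstable

ΔT = 19.6 − 13.4 = +6.2 K, so Δρ/ρ₀ = −αΔT = -1.116 × 10⁻³.
Δρ/ρ₀ < 0, so Δρ < 0: deeper water is lighter → statically unstable; the column would overturn.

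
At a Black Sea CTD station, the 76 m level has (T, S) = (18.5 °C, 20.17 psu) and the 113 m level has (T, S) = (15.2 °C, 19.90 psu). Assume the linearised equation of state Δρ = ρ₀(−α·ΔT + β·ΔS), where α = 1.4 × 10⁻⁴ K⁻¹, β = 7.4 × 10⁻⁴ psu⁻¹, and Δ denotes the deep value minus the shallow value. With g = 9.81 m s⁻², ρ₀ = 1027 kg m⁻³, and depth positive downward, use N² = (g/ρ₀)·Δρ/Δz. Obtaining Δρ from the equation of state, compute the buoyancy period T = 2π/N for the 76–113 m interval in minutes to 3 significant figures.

ΔT = -3.3 K, ΔS = -0.27 psu (deep − shallow).
Δρ/ρ₀ = −αΔT + βΔS = 4.62 × 10⁻⁴ − 1.998 × 10⁻⁴ = 2.622 × 10⁻⁴, so Δρ ≈ 0.2693 kg m⁻³.
N² = (g/ρ₀)·Δρ/Δz = g·(Δρ/ρ₀)/Δz = 9.81 × 2.622 × 10⁻⁴ / 37 = 6.9518 × 10⁻⁵ s⁻².
N = √(6.9518 × 10⁻⁵) = 8.3377 × 10⁻³ rad s⁻¹ → T = 2π/N = 753.59 s = 12.560 min ≈ 12.6 min.

12.6 min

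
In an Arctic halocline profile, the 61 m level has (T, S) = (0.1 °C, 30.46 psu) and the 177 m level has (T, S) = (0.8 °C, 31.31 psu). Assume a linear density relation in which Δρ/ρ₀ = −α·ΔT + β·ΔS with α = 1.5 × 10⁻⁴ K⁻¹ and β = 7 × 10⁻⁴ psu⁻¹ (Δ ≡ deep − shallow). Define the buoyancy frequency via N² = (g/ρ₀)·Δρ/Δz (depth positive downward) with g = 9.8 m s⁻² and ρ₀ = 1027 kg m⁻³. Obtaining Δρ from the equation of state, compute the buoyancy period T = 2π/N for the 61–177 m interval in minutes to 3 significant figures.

16.3 min

ΔT = +0.7 K, ΔS = +0.85 psu (deep − shallow).
Δρ/ρ₀ = −αΔT + βΔS = -1.05 × 10⁻⁴ + 5.95 × 10⁻⁴ = 4.90 × 10⁻⁴, so Δρ ≈ 0.5032 kg m⁻³.
N² = (g/ρ₀)·Δρ/Δz = g·(Δρ/ρ₀)/Δz = 9.8 × 4.90 × 10⁻⁴ / 116 = 4.1397 × 10⁻⁵ s⁻².
N = √(4.1397 × 10⁻⁵) = 6.4341 × 10⁻³ rad s⁻¹ → T = 2π/N = 976.54 s = 16.276 min ≈ 16.3 min.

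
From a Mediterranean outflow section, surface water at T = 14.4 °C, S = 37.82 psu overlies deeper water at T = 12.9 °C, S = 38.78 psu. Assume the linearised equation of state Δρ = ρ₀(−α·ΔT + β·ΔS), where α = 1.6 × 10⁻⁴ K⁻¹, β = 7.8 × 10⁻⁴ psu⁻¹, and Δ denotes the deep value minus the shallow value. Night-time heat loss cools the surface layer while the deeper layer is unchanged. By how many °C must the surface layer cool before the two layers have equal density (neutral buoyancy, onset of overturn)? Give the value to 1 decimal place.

Neutral buoyancy requires Δρ = 0, i.e. −α(T_deep − T_surf′) + β(S_deep − S_surf) = 0.
T_surf′ = T_deep − (β/α)·ΔS = 12.9 − (7.8 × 10⁻⁴/1.6 × 10⁻⁴)·(+0.96) = 8.220 °C.
Cooling required: 14.4 − (8.220) = 6.180 °C.

6.2 °C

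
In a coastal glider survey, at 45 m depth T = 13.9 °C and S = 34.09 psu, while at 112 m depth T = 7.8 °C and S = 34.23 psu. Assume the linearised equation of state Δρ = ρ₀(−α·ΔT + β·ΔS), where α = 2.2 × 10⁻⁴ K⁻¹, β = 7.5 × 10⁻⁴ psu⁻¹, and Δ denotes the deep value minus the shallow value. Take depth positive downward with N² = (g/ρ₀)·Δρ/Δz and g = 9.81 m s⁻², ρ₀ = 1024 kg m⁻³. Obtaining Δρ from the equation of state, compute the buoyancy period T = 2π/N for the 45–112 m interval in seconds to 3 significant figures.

ΔT = -6.1 K, ΔS = +0.14 psu (deep − shallow).
Δρ/ρ₀ = −αΔT + βΔS = 1.342 × 10⁻³ + 1.05 × 10⁻⁴ = 1.447 × 10⁻³, so Δρ ≈ 1.482 kg m⁻³.
N² = (g/ρ₀)·Δρ/Δz = g·(Δρ/ρ₀)/Δz = 9.81 × 1.447 × 10⁻³ / 67 = 2.1187 × 10⁻⁴ s⁻².
N = √(2.1187 × 10⁻⁴) = 0.014556 rad s⁻¹ → T = 2π/N = 431.66 s ≈ 432 s.

432 s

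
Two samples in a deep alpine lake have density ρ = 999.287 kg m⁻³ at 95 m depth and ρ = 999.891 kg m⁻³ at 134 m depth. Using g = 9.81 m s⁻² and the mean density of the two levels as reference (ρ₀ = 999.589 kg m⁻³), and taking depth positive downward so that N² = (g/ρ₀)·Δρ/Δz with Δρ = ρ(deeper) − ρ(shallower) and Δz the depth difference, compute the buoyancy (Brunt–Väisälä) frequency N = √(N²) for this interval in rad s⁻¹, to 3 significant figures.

Δρ = 999.891 − 999.287 = 0.604 kg m⁻³ over Δz = 134 − 95 = 39 m.
N² = (9.81/999.589) × (0.604/39) = 1.5199 × 10⁻⁴ s⁻².
N = √(1.5199 × 10⁻⁴) = 0.012328 rad s⁻¹ ≈ 0.0123 rad s⁻¹.

0.0123 rad s⁻¹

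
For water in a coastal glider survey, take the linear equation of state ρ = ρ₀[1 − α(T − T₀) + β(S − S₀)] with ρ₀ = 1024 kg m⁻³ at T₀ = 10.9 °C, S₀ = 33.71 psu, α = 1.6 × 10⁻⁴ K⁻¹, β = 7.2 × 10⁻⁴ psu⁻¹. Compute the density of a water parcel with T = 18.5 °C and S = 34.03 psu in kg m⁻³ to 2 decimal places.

1022.99 kg m⁻³

T − T₀ = +7.6 K, S − S₀ = +0.32 psu.
Bracket = 1 − α·(+7.6) + β·(+0.32) = 1 + (-9.856 × 10⁻⁴) = 0.9990144.
ρ = 1024 × 0.9990144 = 1022.99 kg m⁻³.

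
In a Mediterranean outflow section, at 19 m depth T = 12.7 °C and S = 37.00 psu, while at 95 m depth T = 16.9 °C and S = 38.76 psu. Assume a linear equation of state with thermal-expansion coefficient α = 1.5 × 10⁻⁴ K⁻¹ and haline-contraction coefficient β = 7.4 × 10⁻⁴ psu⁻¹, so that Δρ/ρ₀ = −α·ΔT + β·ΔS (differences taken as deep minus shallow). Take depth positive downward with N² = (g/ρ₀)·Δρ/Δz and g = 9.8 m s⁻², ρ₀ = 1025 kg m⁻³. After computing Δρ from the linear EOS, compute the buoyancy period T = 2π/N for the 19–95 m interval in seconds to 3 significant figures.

675 s

ΔT = +4.2 K, ΔS = +1.76 psu (deep − shallow).
Δρ/ρ₀ = −αΔT + βΔS = -6.30 × 10⁻⁴ + 1.3024 × 10⁻³ = 6.724 × 10⁻⁴, so Δρ ≈ 0.6892 kg m⁻³.
N² = (g/ρ₀)·Δρ/Δz = g·(Δρ/ρ₀)/Δz = 9.8 × 6.724 × 10⁻⁴ / 76 = 8.6704 × 10⁻⁵ s⁻².
N = √(8.6704 × 10⁻⁵) = 9.3115 × 10⁻³ rad s⁻¹ → T = 2π/N = 674.78 s ≈ 675 s.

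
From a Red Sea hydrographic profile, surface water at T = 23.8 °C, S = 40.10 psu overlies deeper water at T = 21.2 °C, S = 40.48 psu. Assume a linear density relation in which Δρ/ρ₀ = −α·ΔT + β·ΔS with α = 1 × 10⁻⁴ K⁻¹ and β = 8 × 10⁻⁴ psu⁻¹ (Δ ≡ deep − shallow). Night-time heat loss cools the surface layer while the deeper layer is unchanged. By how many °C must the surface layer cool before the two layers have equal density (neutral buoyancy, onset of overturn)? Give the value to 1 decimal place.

5.6 °C

Neutral buoyancy requires Δρ = 0, i.e. −α(T_deep − T_surf′) + β(S_deep − S_surf) = 0.
T_surf′ = T_deep − (β/α)·ΔS = 21.2 − (8 × 10⁻⁴/1 × 10⁻⁴)·(+0.38) = 18.160 °C.
Cooling required: 23.8 − (18.160) = 5.640 °C.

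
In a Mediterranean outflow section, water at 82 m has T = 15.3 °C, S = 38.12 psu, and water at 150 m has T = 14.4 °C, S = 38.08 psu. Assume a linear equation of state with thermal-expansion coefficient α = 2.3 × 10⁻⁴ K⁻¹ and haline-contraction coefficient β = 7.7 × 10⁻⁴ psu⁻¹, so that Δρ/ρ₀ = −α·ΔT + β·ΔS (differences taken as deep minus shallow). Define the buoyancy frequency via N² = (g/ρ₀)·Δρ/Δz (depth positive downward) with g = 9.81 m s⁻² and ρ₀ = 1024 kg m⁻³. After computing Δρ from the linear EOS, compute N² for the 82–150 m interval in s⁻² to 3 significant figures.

ΔT = -0.9 K, ΔS = -0.04 psu (deep − shallow).
Δρ/ρ₀ = −αΔT + βΔS = 2.07 × 10⁻⁴ − 3.08 × 10⁻⁵ = 1.762 × 10⁻⁴, so Δρ ≈ 0.1804 kg m⁻³.
N² = (g/ρ₀)·Δρ/Δz = g·(Δρ/ρ₀)/Δz = 9.81 × 1.762 × 10⁻⁴ / 68 = 2.5419 × 10⁻⁵ s⁻² ≈ 2.54 × 10⁻⁵ s⁻².

2.54 × 10⁻⁵ s⁻²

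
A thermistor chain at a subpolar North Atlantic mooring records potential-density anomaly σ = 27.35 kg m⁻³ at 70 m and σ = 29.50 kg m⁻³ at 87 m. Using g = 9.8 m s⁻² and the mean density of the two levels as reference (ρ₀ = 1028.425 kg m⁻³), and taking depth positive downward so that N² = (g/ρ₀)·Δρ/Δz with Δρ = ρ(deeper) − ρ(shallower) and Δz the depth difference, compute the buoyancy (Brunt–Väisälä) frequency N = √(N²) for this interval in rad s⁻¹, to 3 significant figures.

Δρ = 1029.50 − 1027.35 = 2.15 kg m⁻³ over Δz = 87 − 70 = 17 m.
N² = (9.8/1028.425) × (2.15/17) = 1.2052 × 10⁻³ s⁻².
N = √(1.2052 × 10⁻³) = 0.034716 rad s⁻¹ ≈ 0.0347 rad s⁻¹.

0.0347 rad s⁻¹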